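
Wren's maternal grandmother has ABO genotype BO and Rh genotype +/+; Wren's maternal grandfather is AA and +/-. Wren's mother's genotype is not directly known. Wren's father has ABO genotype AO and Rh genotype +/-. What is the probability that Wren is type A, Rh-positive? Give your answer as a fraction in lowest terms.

35/64

Wren's mother's ABO genotype from BO × AA: 1/2 AB, 1/2 AO.
Crossing each possibility with the father AO and summing P(type A): 1/2·1/2 + 1/2·3/4 = 5/8.
Similarly for Rh via the mother's Rh distribution: P(Rh+) = 7/8.
Independent loci: 5/8 × 7/8 = 35/64.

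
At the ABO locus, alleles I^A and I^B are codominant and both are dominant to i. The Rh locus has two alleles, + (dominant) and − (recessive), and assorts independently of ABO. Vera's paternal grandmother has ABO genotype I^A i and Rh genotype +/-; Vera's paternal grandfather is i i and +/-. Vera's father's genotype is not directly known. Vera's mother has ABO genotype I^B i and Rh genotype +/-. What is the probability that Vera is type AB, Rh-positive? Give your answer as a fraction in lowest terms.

3/32

Vera's father's ABO genotype from I^A i × i i: 1/2 I^A i, 1/2 i i.
Crossing each possibility with the mother I^B i and summing P(type AB): 1/2·1/4 + 1/2·0 = 1/8.
Similarly for Rh via the father's Rh distribution: P(Rh+) = 3/4.
Independent loci: 1/8 × 3/4 = 3/32.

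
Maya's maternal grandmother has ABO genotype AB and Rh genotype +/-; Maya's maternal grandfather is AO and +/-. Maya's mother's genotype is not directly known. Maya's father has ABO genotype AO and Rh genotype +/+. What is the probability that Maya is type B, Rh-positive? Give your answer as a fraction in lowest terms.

1/8

Maya's mother's ABO genotype from AB × AO: 1/4 AA, 1/4 AB, 1/4 AO, 1/4 BO.
Crossing each possibility with the father AO and summing P(type B): 1/4·0 + 1/4·1/4 + 1/4·0 + 1/4·1/4 = 1/8.
Similarly for Rh via the mother's Rh distribution: P(Rh+) = 1.
Independent loci: 1/8 × 1 = 1/8.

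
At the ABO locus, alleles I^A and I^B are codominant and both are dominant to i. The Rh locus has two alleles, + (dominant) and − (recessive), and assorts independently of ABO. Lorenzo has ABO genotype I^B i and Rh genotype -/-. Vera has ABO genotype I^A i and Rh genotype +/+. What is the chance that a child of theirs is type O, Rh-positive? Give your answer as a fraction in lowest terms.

1/4

ABO cross I^B i × I^A i → offspring phenotypes: 1/4 O, 1/4 A, 1/4 B, 1/4 AB.
Rh cross -/- × +/+ → 1 Rh+.
Independent loci: P(type O, Rh-positive) = 1/4 × 1 = 1/4.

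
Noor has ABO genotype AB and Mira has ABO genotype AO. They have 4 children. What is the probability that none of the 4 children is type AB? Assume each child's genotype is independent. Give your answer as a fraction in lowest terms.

ABO cross AB × AO → 1/2 A, 1/4 B, 1/4 AB.
So P(type AB) = 1/4 per child.
P(not type AB) = 3/4 for one child; (3/4)^4 = 81/256.

81/256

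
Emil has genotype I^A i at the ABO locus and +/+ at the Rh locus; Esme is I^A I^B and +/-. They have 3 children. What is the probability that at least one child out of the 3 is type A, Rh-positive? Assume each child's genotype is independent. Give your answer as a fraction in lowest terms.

ABO cross I^A i × I^A I^B → 1/2 A, 1/4 B, 1/4 AB.
Rh cross +/+ × +/- → 1 Rh+; so P(type A, Rh-positive) = 1/2 × 1 = 1/2 per child.
P(none) = (1/2)^3 = 1/8; P(at least one) = 1 − 1/8 = 7/8.

7/8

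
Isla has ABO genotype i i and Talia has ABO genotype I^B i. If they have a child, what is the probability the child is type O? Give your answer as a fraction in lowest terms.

1/2

ABO cross i i × I^B i → offspring phenotypes: 1/2 O, 1/2 B.
So P(type O) = 1/2.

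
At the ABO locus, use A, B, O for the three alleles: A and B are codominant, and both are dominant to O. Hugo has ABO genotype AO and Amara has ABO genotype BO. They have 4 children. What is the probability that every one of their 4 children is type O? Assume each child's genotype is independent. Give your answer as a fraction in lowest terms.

ABO cross AO × BO → 1/4 O, 1/4 A, 1/4 B, 1/4 AB.
So P(type O) = 1/4 per child.
All 4 independent: (1/4)^4 = 1/256.

1/256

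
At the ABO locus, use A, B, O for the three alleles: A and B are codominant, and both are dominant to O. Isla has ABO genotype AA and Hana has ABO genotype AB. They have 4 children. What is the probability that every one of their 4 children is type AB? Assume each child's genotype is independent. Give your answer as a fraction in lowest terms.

1/16

ABO cross AA × AB → 1/2 A, 1/2 AB.
So P(type AB) = 1/2 per child.
All 4 independent: (1/2)^4 = 1/16.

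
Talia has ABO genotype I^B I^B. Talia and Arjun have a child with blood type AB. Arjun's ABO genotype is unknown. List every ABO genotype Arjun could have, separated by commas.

I^A I^A, I^A I^B, I^A i

For each candidate genotype of Arjun, check whether crossing it with I^B I^B can produce every observed child phenotype.
  I^A I^A → possible child types {AB} ✓
  I^A I^B → possible child types {B, AB} ✓
  I^A i → possible child types {B, AB} ✓
  I^B I^B → possible child types {B} ✗
  I^B i → possible child types {B} ✗
  i i → possible child types {B} ✗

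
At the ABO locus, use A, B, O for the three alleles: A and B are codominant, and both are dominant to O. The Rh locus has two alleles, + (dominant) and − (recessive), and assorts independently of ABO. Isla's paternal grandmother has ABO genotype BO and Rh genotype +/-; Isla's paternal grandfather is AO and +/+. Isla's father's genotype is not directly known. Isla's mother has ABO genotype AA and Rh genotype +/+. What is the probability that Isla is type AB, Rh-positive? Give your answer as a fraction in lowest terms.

1/4

Isla's father's ABO genotype from BO × AO: 1/4 AB, 1/4 AO, 1/4 BO, 1/4 OO.
Crossing each possibility with the mother AA and summing P(type AB): 1/4·1/2 + 1/4·0 + 1/4·1/2 + 1/4·0 = 1/4.
Similarly for Rh via the father's Rh distribution: P(Rh+) = 1.
Independent loci: 1/4 × 1 = 1/4.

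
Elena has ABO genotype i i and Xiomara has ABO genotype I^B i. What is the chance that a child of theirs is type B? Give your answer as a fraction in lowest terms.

1/2

ABO cross i i × I^B i → offspring phenotypes: 1/2 O, 1/2 B.
So P(type B) = 1/2.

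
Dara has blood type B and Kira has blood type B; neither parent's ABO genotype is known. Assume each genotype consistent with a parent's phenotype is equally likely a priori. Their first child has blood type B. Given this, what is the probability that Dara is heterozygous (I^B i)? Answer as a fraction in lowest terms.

Possible genotypes: Dara ∈ {I^B I^B, I^B i}; Kira ∈ {I^B I^B, I^B i}.
Weight each parental genotype pair by prior × P(type-B child):
  I^B I^B × I^B I^B: posterior weight 4/15.
  I^B I^B × I^B i: posterior weight 4/15.
  I^B i × I^B I^B: posterior weight 4/15.
  I^B i × I^B i: posterior weight 1/5.
Sum the posterior weight over pairs where Dara is I^B i: 7/15.

7/15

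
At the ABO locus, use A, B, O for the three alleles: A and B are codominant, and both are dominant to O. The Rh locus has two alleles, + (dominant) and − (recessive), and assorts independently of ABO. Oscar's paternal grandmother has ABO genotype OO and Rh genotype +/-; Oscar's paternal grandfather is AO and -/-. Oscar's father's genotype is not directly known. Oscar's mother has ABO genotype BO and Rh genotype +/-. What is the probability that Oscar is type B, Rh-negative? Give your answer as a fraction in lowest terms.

Oscar's father's ABO genotype from OO × AO: 1/2 AO, 1/2 OO.
Crossing each possibility with the mother BO and summing P(type B): 1/2·1/4 + 1/2·1/2 = 3/8.
Similarly for Rh via the father's Rh distribution: P(Rh-) = 3/8.
Independent loci: 3/8 × 3/8 = 9/64.

9/64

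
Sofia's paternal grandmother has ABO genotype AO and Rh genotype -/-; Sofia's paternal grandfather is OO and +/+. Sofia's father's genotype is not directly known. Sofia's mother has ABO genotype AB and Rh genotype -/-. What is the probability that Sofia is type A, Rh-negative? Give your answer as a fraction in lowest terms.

Sofia's father's ABO genotype from AO × OO: 1/2 AO, 1/2 OO.
Crossing each possibility with the mother AB and summing P(type A): 1/2·1/2 + 1/2·1/2 = 1/2.
Similarly for Rh via the father's Rh distribution: P(Rh-) = 1/2.
Independent loci: 1/2 × 1/2 = 1/4.

1/4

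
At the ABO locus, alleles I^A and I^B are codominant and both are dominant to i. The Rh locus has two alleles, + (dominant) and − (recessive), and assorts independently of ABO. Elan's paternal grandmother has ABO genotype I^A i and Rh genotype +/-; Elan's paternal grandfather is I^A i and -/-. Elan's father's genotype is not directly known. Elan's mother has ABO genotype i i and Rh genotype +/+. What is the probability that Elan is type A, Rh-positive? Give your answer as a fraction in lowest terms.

1/2

Elan's father's ABO genotype from I^A i × I^A i: 1/4 I^A I^A, 1/2 I^A i, 1/4 i i.
Crossing each possibility with the mother i i and summing P(type A): 1/4·1 + 1/2·1/2 + 1/4·0 = 1/2.
Similarly for Rh via the father's Rh distribution: P(Rh+) = 1.
Independent loci: 1/2 × 1 = 1/2.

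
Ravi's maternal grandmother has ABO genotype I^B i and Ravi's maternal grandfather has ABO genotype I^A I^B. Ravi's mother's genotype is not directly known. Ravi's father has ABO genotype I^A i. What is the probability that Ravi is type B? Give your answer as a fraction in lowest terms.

Ravi's mother's ABO genotype from I^B i × I^A I^B: 1/4 I^A I^B, 1/4 I^A i, 1/4 I^B I^B, 1/4 I^B i.
Crossing each possibility with the father I^A i and summing P(type B): 1/4·1/4 + 1/4·0 + 1/4·1/2 + 1/4·1/4 = 1/4.

1/4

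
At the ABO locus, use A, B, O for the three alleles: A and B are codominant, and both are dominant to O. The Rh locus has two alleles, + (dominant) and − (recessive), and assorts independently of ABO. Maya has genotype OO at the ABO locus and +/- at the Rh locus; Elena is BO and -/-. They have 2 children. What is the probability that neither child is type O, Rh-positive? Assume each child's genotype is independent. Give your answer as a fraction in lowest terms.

9/16

ABO cross OO × BO → 1/2 O, 1/2 B.
Rh cross +/- × -/- → 1/2 Rh+, 1/2 Rh-; so P(type O, Rh-positive) = 1/2 × 1/2 = 1/4 per child.
P(not type O, Rh-positive) = 3/4 for one child; (3/4)^2 = 9/16.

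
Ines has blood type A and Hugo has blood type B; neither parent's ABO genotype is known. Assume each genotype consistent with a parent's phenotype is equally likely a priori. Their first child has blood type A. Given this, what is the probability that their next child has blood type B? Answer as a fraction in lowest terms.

1/12

Possible genotypes: Ines ∈ {I^A I^A, I^A i}; Hugo ∈ {I^B I^B, I^B i}.
Weight each parental genotype pair by prior × P(type-A child):
  I^A I^A × I^B i: posterior weight 2/3; P(next child type B) = 0.
  I^A i × I^B i: posterior weight 1/3; P(next child type B) = 1/4.
Weighted sum = 1/12.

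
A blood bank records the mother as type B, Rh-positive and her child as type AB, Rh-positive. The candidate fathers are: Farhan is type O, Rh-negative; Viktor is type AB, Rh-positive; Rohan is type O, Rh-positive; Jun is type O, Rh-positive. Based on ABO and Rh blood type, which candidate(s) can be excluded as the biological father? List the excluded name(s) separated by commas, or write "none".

A candidate is excluded only if no genotype consistent with his phenotype could produce a type AB, Rh-positive child with a type B, Rh-positive mother.
Farhan (type O, Rh-): no genotype consistent with that phenotype can produce a type-AB Rh+ child with a type-B mother.
Rohan (type O, Rh+): no genotype consistent with that phenotype can produce a type-AB Rh+ child with a type-B mother.
Jun (type O, Rh+): no genotype consistent with that phenotype can produce a type-AB Rh+ child with a type-B mother.

Farhan, Rohan, Jun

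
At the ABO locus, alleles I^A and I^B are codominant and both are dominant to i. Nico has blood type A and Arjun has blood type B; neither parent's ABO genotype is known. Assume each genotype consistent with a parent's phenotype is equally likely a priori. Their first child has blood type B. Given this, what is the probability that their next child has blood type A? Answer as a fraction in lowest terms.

1/12

Possible genotypes: Nico ∈ {I^A I^A, I^A i}; Arjun ∈ {I^B I^B, I^B i}.
Weight each parental genotype pair by prior × P(type-B child):
  I^A i × I^B I^B: posterior weight 2/3; P(next child type A) = 0.
  I^A i × I^B i: posterior weight 1/3; P(next child type A) = 1/4.
Weighted sum = 1/12.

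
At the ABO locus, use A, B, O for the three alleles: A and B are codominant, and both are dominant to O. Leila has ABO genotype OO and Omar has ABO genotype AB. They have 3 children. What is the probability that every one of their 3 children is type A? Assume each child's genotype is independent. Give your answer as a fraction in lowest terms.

1/8

ABO cross OO × AB → 1/2 A, 1/2 B.
So P(type A) = 1/2 per child.
All 3 independent: (1/2)^3 = 1/8.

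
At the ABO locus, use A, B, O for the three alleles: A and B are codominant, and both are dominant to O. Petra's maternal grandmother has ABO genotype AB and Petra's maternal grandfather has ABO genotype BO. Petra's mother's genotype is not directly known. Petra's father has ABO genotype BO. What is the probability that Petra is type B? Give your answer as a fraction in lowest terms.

Petra's mother's ABO genotype from AB × BO: 1/4 AB, 1/4 AO, 1/4 BB, 1/4 BO.
Crossing each possibility with the father BO and summing P(type B): 1/4·1/2 + 1/4·1/4 + 1/4·1 + 1/4·3/4 = 5/8.

5/8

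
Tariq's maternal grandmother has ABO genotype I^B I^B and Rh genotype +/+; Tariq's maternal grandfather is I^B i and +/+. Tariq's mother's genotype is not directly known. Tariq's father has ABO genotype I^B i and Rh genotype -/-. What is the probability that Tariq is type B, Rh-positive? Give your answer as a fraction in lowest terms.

Tariq's mother's ABO genotype from I^B I^B × I^B i: 1/2 I^B I^B, 1/2 I^B i.
Crossing each possibility with the father I^B i and summing P(type B): 1/2·1 + 1/2·3/4 = 7/8.
Similarly for Rh via the mother's Rh distribution: P(Rh+) = 1.
Independent loci: 7/8 × 1 = 7/8.

7/8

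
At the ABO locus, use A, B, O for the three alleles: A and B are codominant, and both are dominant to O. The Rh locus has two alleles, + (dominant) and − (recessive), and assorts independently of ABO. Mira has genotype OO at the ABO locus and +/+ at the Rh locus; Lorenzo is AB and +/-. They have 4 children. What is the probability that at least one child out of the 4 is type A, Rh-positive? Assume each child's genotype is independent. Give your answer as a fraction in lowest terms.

15/16

ABO cross OO × AB → 1/2 A, 1/2 B.
Rh cross +/+ × +/- → 1 Rh+; so P(type A, Rh-positive) = 1/2 × 1 = 1/2 per child.
P(none) = (1/2)^4 = 1/16; P(at least one) = 1 − 1/16 = 15/16.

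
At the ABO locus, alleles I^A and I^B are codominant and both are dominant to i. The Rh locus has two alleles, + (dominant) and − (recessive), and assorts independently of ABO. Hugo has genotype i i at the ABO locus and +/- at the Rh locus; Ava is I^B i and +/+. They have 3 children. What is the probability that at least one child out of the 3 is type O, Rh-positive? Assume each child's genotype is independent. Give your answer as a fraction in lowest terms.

ABO cross i i × I^B i → 1/2 O, 1/2 B.
Rh cross +/- × +/+ → 1 Rh+; so P(type O, Rh-positive) = 1/2 × 1 = 1/2 per child.
P(none) = (1/2)^3 = 1/8; P(at least one) = 1 − 1/8 = 7/8.

7/8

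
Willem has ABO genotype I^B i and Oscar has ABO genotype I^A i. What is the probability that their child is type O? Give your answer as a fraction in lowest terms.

1/4

ABO cross I^B i × I^A i → offspring phenotypes: 1/4 O, 1/4 A, 1/4 B, 1/4 AB.
So P(type O) = 1/4.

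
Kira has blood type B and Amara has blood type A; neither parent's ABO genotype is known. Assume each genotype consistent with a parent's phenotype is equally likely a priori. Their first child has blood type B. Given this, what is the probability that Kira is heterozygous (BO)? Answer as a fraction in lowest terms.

Possible genotypes: Kira ∈ {BB, BO}; Amara ∈ {AA, AO}.
Weight each parental genotype pair by prior × P(type-B child):
  BB × AO: posterior weight 2/3.
  BO × AO: posterior weight 1/3.
Sum the posterior weight over pairs where Kira is BO: 1/3.

1/3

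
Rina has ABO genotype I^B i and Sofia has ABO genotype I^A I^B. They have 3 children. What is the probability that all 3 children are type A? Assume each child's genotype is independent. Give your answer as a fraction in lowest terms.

ABO cross I^B i × I^A I^B → 1/4 A, 1/2 B, 1/4 AB.
So P(type A) = 1/4 per child.
All 3 independent: (1/4)^3 = 1/64.

1/64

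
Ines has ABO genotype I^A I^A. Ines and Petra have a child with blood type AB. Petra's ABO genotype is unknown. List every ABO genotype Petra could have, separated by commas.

For each candidate genotype of Petra, check whether crossing it with I^A I^A can produce every observed child phenotype.
  I^A I^A → possible child types {A} ✗
  I^A I^B → possible child types {A, AB} ✓
  I^A i → possible child types {A} ✗
  I^B I^B → possible child types {AB} ✓
  I^B i → possible child types {A, AB} ✓
  i i → possible child types {A} ✗

I^A I^B, I^B I^B, I^B i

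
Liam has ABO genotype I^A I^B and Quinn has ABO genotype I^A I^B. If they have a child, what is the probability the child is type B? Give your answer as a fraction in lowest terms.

1/4

ABO cross I^A I^B × I^A I^B → offspring phenotypes: 1/4 A, 1/4 B, 1/2 AB.
So P(type B) = 1/4.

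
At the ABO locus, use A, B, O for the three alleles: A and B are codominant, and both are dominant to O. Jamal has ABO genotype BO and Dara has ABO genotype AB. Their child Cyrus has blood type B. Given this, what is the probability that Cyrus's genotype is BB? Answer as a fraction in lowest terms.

Cross BO × AB → 1/4 AB, 1/4 AO, 1/4 BB, 1/4 BO.
Type-B genotypes among offspring: BB (1/4), BO (1/4); total 1/2.
P(BB | type B) = (1/4) / (1/2) = 1/2.

1/2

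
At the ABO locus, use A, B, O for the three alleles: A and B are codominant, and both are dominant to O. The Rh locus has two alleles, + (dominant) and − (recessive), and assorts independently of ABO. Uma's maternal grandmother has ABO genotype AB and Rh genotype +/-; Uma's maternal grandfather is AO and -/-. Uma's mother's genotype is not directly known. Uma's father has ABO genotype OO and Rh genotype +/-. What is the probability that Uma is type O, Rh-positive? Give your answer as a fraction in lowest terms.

5/32

Uma's mother's ABO genotype from AB × AO: 1/4 AA, 1/4 AB, 1/4 AO, 1/4 BO.
Crossing each possibility with the father OO and summing P(type O): 1/4·0 + 1/4·0 + 1/4·1/2 + 1/4·1/2 = 1/4.
Similarly for Rh via the mother's Rh distribution: P(Rh+) = 5/8.
Independent loci: 1/4 × 5/8 = 5/32.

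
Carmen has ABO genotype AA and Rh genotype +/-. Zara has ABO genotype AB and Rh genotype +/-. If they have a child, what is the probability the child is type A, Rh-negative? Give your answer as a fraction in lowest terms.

1/8

ABO cross AA × AB → offspring phenotypes: 1/2 A, 1/2 AB.
Rh cross +/- × +/- → 3/4 Rh+, 1/4 Rh-.
Independent loci: P(type A, Rh-negative) = 1/2 × 1/4 = 1/8.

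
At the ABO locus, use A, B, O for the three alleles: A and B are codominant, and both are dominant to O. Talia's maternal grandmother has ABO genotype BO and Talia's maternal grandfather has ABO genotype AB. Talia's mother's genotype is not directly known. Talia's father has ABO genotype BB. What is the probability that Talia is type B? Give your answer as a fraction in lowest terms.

3/4

Talia's mother's ABO genotype from BO × AB: 1/4 AB, 1/4 AO, 1/4 BB, 1/4 BO.
Crossing each possibility with the father BB and summing P(type B): 1/4·1/2 + 1/4·1/2 + 1/4·1 + 1/4·1 = 3/4.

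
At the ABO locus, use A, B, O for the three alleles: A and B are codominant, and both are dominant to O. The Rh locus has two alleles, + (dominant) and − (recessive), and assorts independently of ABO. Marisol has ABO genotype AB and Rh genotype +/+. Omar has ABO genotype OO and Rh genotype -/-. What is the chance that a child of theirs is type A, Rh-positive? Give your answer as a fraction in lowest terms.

1/2

ABO cross AB × OO → offspring phenotypes: 1/2 A, 1/2 B.
Rh cross +/+ × -/- → 1 Rh+.
Independent loci: P(type A, Rh-positive) = 1/2 × 1 = 1/2.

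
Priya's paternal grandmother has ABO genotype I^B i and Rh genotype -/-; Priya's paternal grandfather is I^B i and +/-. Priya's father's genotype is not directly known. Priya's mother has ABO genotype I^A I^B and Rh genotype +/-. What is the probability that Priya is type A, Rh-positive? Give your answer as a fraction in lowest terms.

5/32

Priya's father's ABO genotype from I^B i × I^B i: 1/4 I^B I^B, 1/2 I^B i, 1/4 i i.
Crossing each possibility with the mother I^A I^B and summing P(type A): 1/4·0 + 1/2·1/4 + 1/4·1/2 = 1/4.
Similarly for Rh via the father's Rh distribution: P(Rh+) = 5/8.
Independent loci: 1/4 × 5/8 = 5/32.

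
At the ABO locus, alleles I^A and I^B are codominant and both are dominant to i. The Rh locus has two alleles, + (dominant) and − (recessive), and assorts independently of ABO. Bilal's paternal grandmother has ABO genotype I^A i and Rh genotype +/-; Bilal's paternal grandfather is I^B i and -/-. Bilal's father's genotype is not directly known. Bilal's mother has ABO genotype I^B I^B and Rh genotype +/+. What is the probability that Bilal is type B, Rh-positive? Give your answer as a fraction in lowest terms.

Bilal's father's ABO genotype from I^A i × I^B i: 1/4 I^A I^B, 1/4 I^A i, 1/4 I^B i, 1/4 i i.
Crossing each possibility with the mother I^B I^B and summing P(type B): 1/4·1/2 + 1/4·1/2 + 1/4·1 + 1/4·1 = 3/4.
Similarly for Rh via the father's Rh distribution: P(Rh+) = 1.
Independent loci: 3/4 × 1 = 3/4.

3/4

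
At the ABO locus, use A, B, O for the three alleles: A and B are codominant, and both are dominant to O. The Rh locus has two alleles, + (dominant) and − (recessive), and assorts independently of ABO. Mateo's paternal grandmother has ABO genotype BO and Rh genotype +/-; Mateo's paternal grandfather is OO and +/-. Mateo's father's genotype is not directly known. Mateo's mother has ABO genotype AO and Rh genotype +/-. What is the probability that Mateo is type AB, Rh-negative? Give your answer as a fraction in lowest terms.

Mateo's father's ABO genotype from BO × OO: 1/2 BO, 1/2 OO.
Crossing each possibility with the mother AO and summing P(type AB): 1/2·1/4 + 1/2·0 = 1/8.
Similarly for Rh via the father's Rh distribution: P(Rh-) = 1/4.
Independent loci: 1/8 × 1/4 = 1/32.

1/32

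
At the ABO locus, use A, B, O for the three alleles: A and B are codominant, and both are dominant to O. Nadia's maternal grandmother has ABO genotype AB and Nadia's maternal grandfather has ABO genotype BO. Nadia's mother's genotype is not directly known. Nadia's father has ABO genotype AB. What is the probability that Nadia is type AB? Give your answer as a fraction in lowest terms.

Nadia's mother's ABO genotype from AB × BO: 1/4 AB, 1/4 AO, 1/4 BB, 1/4 BO.
Crossing each possibility with the father AB and summing P(type AB): 1/4·1/2 + 1/4·1/4 + 1/4·1/2 + 1/4·1/4 = 3/8.

3/8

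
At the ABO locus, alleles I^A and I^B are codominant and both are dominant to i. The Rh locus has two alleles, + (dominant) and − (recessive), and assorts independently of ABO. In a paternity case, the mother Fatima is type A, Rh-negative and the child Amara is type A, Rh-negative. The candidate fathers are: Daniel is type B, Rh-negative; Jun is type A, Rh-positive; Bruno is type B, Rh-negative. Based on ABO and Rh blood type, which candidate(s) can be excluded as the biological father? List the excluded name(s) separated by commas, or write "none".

none

A candidate is excluded only if no genotype consistent with his phenotype could produce a type A, Rh-negative child with a type A, Rh-negative mother.
Every candidate has at least one consistent genotype combination, so none can be excluded.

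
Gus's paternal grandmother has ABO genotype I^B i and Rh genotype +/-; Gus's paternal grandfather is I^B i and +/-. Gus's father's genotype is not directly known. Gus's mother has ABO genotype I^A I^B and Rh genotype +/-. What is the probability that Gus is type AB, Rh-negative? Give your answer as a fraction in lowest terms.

1/16

Gus's father's ABO genotype from I^B i × I^B i: 1/4 I^B I^B, 1/2 I^B i, 1/4 i i.
Crossing each possibility with the mother I^A I^B and summing P(type AB): 1/4·1/2 + 1/2·1/4 + 1/4·0 = 1/4.
Similarly for Rh via the father's Rh distribution: P(Rh-) = 1/4.
Independent loci: 1/4 × 1/4 = 1/16.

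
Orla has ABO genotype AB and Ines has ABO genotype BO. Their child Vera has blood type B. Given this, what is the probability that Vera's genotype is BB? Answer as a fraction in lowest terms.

1/2

Cross AB × BO → 1/4 AB, 1/4 AO, 1/4 BB, 1/4 BO.
Type-B genotypes among offspring: BB (1/4), BO (1/4); total 1/2.
P(BB | type B) = (1/4) / (1/2) = 1/2.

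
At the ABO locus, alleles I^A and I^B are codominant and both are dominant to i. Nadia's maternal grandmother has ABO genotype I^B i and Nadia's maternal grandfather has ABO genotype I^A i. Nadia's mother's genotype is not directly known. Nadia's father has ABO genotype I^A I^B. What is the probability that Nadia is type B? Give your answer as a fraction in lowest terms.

Nadia's mother's ABO genotype from I^B i × I^A i: 1/4 I^A I^B, 1/4 I^A i, 1/4 I^B i, 1/4 i i.
Crossing each possibility with the father I^A I^B and summing P(type B): 1/4·1/4 + 1/4·1/4 + 1/4·1/2 + 1/4·1/2 = 3/8.

3/8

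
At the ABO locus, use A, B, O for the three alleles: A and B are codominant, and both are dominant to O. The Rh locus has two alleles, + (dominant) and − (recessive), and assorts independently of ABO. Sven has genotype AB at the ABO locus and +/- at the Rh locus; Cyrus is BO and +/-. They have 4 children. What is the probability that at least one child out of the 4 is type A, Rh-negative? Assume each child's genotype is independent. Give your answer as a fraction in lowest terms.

ABO cross AB × BO → 1/4 A, 1/2 B, 1/4 AB.
Rh cross +/- × +/- → 3/4 Rh+, 1/4 Rh-; so P(type A, Rh-negative) = 1/4 × 1/4 = 1/16 per child.
P(none) = (15/16)^4 = 50625/65536; P(at least one) = 1 − 50625/65536 = 14911/65536.

14911/65536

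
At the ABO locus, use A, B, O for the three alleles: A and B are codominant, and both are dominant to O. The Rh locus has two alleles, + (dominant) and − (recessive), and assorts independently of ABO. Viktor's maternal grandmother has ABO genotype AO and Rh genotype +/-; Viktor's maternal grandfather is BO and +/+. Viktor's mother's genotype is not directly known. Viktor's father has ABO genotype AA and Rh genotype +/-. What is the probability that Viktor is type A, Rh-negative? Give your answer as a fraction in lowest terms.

Viktor's mother's ABO genotype from AO × BO: 1/4 AB, 1/4 AO, 1/4 BO, 1/4 OO.
Crossing each possibility with the father AA and summing P(type A): 1/4·1/2 + 1/4·1 + 1/4·1/2 + 1/4·1 = 3/4.
Similarly for Rh via the mother's Rh distribution: P(Rh-) = 1/8.
Independent loci: 3/4 × 1/8 = 3/32.

3/32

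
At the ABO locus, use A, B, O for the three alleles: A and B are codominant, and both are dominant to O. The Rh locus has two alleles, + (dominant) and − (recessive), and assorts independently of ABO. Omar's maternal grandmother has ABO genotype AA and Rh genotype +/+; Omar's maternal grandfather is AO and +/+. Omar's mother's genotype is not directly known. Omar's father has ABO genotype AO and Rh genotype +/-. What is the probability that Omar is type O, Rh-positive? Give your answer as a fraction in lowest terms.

1/8

Omar's mother's ABO genotype from AA × AO: 1/2 AA, 1/2 AO.
Crossing each possibility with the father AO and summing P(type O): 1/2·0 + 1/2·1/4 = 1/8.
Similarly for Rh via the mother's Rh distribution: P(Rh+) = 1.
Independent loci: 1/8 × 1 = 1/8.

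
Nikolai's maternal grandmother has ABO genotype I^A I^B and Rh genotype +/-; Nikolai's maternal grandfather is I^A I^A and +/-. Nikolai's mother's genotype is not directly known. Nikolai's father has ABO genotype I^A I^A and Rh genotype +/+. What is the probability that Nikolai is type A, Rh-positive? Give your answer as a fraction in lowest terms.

Nikolai's mother's ABO genotype from I^A I^B × I^A I^A: 1/2 I^A I^A, 1/2 I^A I^B.
Crossing each possibility with the father I^A I^A and summing P(type A): 1/2·1 + 1/2·1/2 = 3/4.
Similarly for Rh via the mother's Rh distribution: P(Rh+) = 1.
Independent loci: 3/4 × 1 = 3/4.

3/4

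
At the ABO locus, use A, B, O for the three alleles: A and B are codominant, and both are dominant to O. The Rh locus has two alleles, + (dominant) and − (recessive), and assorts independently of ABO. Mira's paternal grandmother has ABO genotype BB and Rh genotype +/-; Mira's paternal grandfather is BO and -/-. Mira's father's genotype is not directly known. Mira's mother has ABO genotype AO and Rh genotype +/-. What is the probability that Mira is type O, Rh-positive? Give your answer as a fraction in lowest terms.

5/64

Mira's father's ABO genotype from BB × BO: 1/2 BB, 1/2 BO.
Crossing each possibility with the mother AO and summing P(type O): 1/2·0 + 1/2·1/4 = 1/8.
Similarly for Rh via the father's Rh distribution: P(Rh+) = 5/8.
Independent loci: 1/8 × 5/8 = 5/64.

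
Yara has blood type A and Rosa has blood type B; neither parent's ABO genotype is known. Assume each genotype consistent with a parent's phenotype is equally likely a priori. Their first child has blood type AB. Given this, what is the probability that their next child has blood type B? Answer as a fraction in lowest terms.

5/36

Possible genotypes: Yara ∈ {AA, AO}; Rosa ∈ {BB, BO}.
Weight each parental genotype pair by prior × P(type-AB child):
  AA × BB: posterior weight 4/9; P(next child type B) = 0.
  AA × BO: posterior weight 2/9; P(next child type B) = 0.
  AO × BB: posterior weight 2/9; P(next child type B) = 1/2.
  AO × BO: posterior weight 1/9; P(next child type B) = 1/4.
Weighted sum = 5/36.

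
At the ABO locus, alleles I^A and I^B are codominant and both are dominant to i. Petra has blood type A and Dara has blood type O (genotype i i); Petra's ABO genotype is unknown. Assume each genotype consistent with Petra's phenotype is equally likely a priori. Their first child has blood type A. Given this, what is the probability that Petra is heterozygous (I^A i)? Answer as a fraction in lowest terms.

1/3

Possible genotypes: Petra ∈ {I^A I^A, I^A i}; Dara ∈ {i i}.
Weight each parental genotype pair by prior × P(type-A child):
  I^A I^A × i i: posterior weight 2/3.
  I^A i × i i: posterior weight 1/3.
Sum the posterior weight over pairs where Petra is I^A i: 1/3.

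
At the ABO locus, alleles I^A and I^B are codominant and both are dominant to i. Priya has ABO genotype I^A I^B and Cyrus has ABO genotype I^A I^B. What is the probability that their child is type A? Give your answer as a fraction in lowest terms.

ABO cross I^A I^B × I^A I^B → offspring phenotypes: 1/4 A, 1/4 B, 1/2 AB.
So P(type A) = 1/4.

1/4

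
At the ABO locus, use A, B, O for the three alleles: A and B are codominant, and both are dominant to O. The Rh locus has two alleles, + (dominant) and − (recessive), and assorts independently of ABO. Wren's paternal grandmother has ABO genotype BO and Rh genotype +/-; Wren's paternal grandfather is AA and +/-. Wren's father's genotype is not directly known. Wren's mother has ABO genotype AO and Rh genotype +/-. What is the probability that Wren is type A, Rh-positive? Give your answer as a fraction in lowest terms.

Wren's father's ABO genotype from BO × AA: 1/2 AB, 1/2 AO.
Crossing each possibility with the mother AO and summing P(type A): 1/2·1/2 + 1/2·3/4 = 5/8.
Similarly for Rh via the father's Rh distribution: P(Rh+) = 3/4.
Independent loci: 5/8 × 3/4 = 15/32.

15/32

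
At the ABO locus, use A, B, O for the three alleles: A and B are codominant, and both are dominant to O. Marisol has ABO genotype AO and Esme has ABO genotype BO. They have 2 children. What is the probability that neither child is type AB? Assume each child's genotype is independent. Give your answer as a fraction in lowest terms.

ABO cross AO × BO → 1/4 O, 1/4 A, 1/4 B, 1/4 AB.
So P(type AB) = 1/4 per child.
P(not type AB) = 3/4 for one child; (3/4)^2 = 9/16.

9/16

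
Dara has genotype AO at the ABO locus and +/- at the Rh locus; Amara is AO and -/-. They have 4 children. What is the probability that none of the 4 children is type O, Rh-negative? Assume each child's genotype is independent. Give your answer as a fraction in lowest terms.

ABO cross AO × AO → 1/4 O, 3/4 A.
Rh cross +/- × -/- → 1/2 Rh+, 1/2 Rh-; so P(type O, Rh-negative) = 1/4 × 1/2 = 1/8 per child.
P(not type O, Rh-negative) = 7/8 for one child; (7/8)^4 = 2401/4096.

2401/4096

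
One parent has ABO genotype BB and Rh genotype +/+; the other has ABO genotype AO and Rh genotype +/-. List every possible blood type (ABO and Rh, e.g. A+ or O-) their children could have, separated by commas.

Gametes from BB × AO give offspring ABO genotypes AB, BO, i.e. phenotypes B, AB.
Rh cross +/+ × +/- → phenotypes Rh+.
Combining independently: B+, AB+.

B+, AB+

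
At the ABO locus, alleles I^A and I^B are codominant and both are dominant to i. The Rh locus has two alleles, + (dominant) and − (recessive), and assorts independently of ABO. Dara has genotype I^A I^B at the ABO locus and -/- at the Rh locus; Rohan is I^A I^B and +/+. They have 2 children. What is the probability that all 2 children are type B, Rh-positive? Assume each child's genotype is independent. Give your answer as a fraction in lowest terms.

1/16

ABO cross I^A I^B × I^A I^B → 1/4 A, 1/4 B, 1/2 AB.
Rh cross -/- × +/+ → 1 Rh+; so P(type B, Rh-positive) = 1/4 × 1 = 1/4 per child.
All 2 independent: (1/4)^2 = 1/16.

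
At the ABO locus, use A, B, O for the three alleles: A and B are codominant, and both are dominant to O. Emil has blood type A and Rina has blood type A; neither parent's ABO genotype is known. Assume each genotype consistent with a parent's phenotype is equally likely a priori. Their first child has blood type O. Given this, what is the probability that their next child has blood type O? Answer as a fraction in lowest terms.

1/4

Possible genotypes: Emil ∈ {AA, AO}; Rina ∈ {AA, AO}.
Weight each parental genotype pair by prior × P(type-O child):
  AO × AO: posterior weight 1; P(next child type O) = 1/4.
Weighted sum = 1/4.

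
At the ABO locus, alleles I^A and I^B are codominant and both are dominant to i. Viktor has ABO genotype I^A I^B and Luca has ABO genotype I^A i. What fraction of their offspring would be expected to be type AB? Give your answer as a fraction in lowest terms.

1/4

ABO cross I^A I^B × I^A i → offspring phenotypes: 1/2 A, 1/4 B, 1/4 AB.
So P(type AB) = 1/4.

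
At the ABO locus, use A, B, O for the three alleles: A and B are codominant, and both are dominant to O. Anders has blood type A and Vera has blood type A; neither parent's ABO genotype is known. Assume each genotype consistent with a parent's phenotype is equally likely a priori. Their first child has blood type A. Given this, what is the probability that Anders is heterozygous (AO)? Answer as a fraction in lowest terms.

7/15

Possible genotypes: Anders ∈ {AA, AO}; Vera ∈ {AA, AO}.
Weight each parental genotype pair by prior × P(type-A child):
  AA × AA: posterior weight 4/15.
  AA × AO: posterior weight 4/15.
  AO × AA: posterior weight 4/15.
  AO × AO: posterior weight 1/5.
Sum the posterior weight over pairs where Anders is AO: 7/15.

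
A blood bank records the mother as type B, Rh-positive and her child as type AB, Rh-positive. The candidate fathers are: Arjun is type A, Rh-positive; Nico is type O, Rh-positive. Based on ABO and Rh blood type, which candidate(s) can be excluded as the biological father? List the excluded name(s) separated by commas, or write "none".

A candidate is excluded only if no genotype consistent with his phenotype could produce a type AB, Rh-positive child with a type B, Rh-positive mother.
Nico (type O, Rh+): no genotype consistent with that phenotype can produce a type-AB Rh+ child with a type-B mother.

Nico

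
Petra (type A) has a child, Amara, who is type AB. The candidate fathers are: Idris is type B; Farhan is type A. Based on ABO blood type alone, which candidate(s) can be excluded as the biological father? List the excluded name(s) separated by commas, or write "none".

A candidate is excluded only if no genotype consistent with his phenotype could produce a type AB child with a type A mother.
Farhan (type A): no genotype consistent with that phenotype can produce a type-AB child with a type-A mother.

Farhan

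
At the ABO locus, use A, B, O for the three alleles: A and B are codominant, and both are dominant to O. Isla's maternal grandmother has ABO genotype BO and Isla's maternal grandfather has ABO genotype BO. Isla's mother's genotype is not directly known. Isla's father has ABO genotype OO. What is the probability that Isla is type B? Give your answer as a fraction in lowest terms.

1/2

Isla's mother's ABO genotype from BO × BO: 1/4 BB, 1/2 BO, 1/4 OO.
Crossing each possibility with the father OO and summing P(type B): 1/4·1 + 1/2·1/2 + 1/4·0 = 1/2.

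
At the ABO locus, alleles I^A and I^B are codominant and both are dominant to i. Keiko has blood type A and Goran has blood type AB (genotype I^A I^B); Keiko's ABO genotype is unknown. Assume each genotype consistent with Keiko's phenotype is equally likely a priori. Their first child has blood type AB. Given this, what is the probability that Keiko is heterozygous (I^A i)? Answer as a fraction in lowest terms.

1/3

Possible genotypes: Keiko ∈ {I^A I^A, I^A i}; Goran ∈ {I^A I^B}.
Weight each parental genotype pair by prior × P(type-AB child):
  I^A I^A × I^A I^B: posterior weight 2/3.
  I^A i × I^A I^B: posterior weight 1/3.
Sum the posterior weight over pairs where Keiko is I^A i: 1/3.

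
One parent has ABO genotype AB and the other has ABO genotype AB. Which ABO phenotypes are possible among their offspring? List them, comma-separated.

A, B, AB

Gametes from AB × AB give offspring ABO genotypes AA, AB, BB, i.e. phenotypes A, B, AB.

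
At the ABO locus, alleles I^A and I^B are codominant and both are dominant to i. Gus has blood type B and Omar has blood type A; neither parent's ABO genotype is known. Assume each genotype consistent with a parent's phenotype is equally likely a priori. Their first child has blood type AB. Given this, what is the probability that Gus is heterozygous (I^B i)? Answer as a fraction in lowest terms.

1/3

Possible genotypes: Gus ∈ {I^B I^B, I^B i}; Omar ∈ {I^A I^A, I^A i}.
Weight each parental genotype pair by prior × P(type-AB child):
  I^B I^B × I^A I^A: posterior weight 4/9.
  I^B I^B × I^A i: posterior weight 2/9.
  I^B i × I^A I^A: posterior weight 2/9.
  I^B i × I^A i: posterior weight 1/9.
Sum the posterior weight over pairs where Gus is I^B i: 1/3.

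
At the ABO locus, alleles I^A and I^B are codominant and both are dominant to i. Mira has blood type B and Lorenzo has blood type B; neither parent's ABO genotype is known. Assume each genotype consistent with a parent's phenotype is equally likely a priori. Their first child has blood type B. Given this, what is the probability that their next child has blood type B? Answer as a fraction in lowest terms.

Possible genotypes: Mira ∈ {I^B I^B, I^B i}; Lorenzo ∈ {I^B I^B, I^B i}.
Weight each parental genotype pair by prior × P(type-B child):
  I^B I^B × I^B I^B: posterior weight 4/15; P(next child type B) = 1.
  I^B I^B × I^B i: posterior weight 4/15; P(next child type B) = 1.
  I^B i × I^B I^B: posterior weight 4/15; P(next child type B) = 1.
  I^B i × I^B i: posterior weight 1/5; P(next child type B) = 3/4.
Weighted sum = 19/20.

19/20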